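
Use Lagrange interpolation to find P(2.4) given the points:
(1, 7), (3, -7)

Lagrange interpolation formula:
P(x) = Σ yᵢ × Lᵢ(x)
where Lᵢ(x) = Π_{j≠i} (x - xⱼ)/(xᵢ - xⱼ)

L_0(2.4) = (2.4 - 3)/(1 - 3) = 0.300000
L_1(2.4) = (2.4 - 1)/(3 - 1) = 0.700000

P(2.4) = 7×L_0(2.4) + (-7)×L_1(2.4)
P(2.4) = -2.800000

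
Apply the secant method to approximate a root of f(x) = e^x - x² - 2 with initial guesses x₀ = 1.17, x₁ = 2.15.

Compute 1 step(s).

f(x) = e^x - x² - 2
x₀ = 1.17, x₁ = 2.15

Secant formula: x_{n+1} = x_n - f(x_n)(x_n - x_{n-1})/(f(x_n) - f(x_{n-1}))

Iteration 1:
  f(1.170000) = -0.146907
  f(2.150000) = 1.962358
  x_2 = 2.150000 - 1.962358×(2.150000 - 1.170000)/(1.962358 - (-0.146907))
       = 1.238256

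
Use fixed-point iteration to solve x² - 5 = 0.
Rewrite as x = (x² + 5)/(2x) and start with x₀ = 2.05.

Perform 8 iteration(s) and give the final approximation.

Equation: x² - 5 = 0
Fixed-point form: x = (x² + 5)/(2x)
x₀ = 2.05

x_1 = g(2.050000) = 2.244512
x_2 = g(2.244512) = 2.236084
x_3 = g(2.236084) = 2.236068
x_4 = g(2.236068) = 2.236068
x_5 = g(2.236068) = 2.236068
x_6 = g(2.236068) = 2.236068
x_7 = g(2.236068) = 2.236068
x_8 = g(2.236068) = 2.236068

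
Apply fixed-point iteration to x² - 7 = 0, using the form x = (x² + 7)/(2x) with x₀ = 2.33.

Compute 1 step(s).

Equation: x² - 7 = 0
Fixed-point form: x = (x² + 7)/(2x)
x₀ = 2.33

x_1 = g(2.330000) = 2.667146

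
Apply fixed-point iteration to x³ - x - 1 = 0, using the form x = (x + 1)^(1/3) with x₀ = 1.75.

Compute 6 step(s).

Equation: x³ - x - 1 = 0
Fixed-point form: x = (x + 1)^(1/3)
x₀ = 1.75

x_1 = g(1.750000) = 1.401020
x_2 = g(1.401020) = 1.339055
x_3 = g(1.339055) = 1.327436
x_4 = g(1.327436) = 1.325234
x_5 = g(1.325234) = 1.324816
x_6 = g(1.324816) = 1.324737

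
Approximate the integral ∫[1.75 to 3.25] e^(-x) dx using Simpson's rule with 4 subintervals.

f(x) = e^(-x)
a = 1.75, b = 3.25, n = 4
h = (b - a)/n = 0.375000

Simpson's rule: (h/3)[f(x₀) + 4f(x₁) + 2f(x₂) + ... + f(xₙ)]

x_0 = 1.7500, f(x_0) = 0.173774, coefficient = 1
x_1 = 2.1250, f(x_1) = 0.119433, coefficient = 4
x_2 = 2.5000, f(x_2) = 0.082085, coefficient = 2
x_3 = 2.8750, f(x_3) = 0.056416, coefficient = 4
x_4 = 3.2500, f(x_4) = 0.038774, coefficient = 1

I ≈ (0.375000/3) × 1.080115 = 0.135014
Exact value: 0.135000
Error: 0.000015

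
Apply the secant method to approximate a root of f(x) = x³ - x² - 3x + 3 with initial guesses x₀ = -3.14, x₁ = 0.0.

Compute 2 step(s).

f(x) = x³ - x² - 3x + 3
x₀ = -3.14, x₁ = 0.0

Secant formula: x_{n+1} = x_n - f(x_n)(x_n - x_{n-1})/(f(x_n) - f(x_{n-1}))

Iteration 1:
  f(-3.140000) = -28.398744
  f(0.000000) = 3.000000
  x_2 = 0.000000 - 3.000000×(0.000000 - (-3.140000))/(3.000000 - (-28.398744))
       = -0.300012
Iteration 2:
  f(0.000000) = 3.000000
  f(-0.300012) = 3.783026
  x_3 = -0.300012 - 3.783026×(-0.300012 - 0.000000)/(3.783026 - 3.000000)
       = 1.149434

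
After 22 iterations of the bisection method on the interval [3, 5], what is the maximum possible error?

Bisection error bound: |error| ≤ (b-a)/2^n
|error| ≤ (5 - 3)/2^22 = 2/2^22
|error| ≤ 0.0000004768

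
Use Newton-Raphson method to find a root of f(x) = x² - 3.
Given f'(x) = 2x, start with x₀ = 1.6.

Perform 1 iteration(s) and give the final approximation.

f(x) = x² - 3
f'(x) = 2x
x₀ = 1.6

Newton-Raphson formula: x_{n+1} = x_n - f(x_n)/f'(x_n)

Iteration 1:
  f(1.600000) = -0.440000
  f'(1.600000) = 3.200000
  x_1 = 1.600000 - (-0.440000)/3.200000 = 1.737500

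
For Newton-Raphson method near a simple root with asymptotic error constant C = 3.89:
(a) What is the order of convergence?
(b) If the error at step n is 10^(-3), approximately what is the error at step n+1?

(a) Newton-Raphson has quadratic (order 2) convergence near simple roots.
    This means |e_{n+1}| ≈ C|e_n|².

(b) With |e_n| = 10^(-3) and C = 3.89:
    |e_{n+1}| ≈ 3.89 × (10^(-3))² = 3.89 × 10^(-6)

(a) 2 (quadratic); (b) |e_{n+1}| ≈ 3.890e-06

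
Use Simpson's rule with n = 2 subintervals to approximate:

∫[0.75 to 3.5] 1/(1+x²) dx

f(x) = 1/(1+x²)
a = 0.75, b = 3.5, n = 2
h = (b - a)/n = 1.375000

Simpson's rule: (h/3)[f(x₀) + 4f(x₁) + 2f(x₂) + ... + f(xₙ)]

x_0 = 0.7500, f(x_0) = 0.640000, coefficient = 1
x_1 = 2.1250, f(x_1) = 0.181303, coefficient = 4
x_2 = 3.5000, f(x_2) = 0.075472, coefficient = 1

I ≈ (1.375000/3) × 1.440684 = 0.660314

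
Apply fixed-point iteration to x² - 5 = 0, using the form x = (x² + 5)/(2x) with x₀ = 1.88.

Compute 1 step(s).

Equation: x² - 5 = 0
Fixed-point form: x = (x² + 5)/(2x)
x₀ = 1.88

x_1 = g(1.880000) = 2.269787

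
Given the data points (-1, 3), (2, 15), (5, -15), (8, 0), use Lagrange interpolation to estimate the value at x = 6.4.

Lagrange interpolation formula:
P(x) = Σ yᵢ × Lᵢ(x)
where Lᵢ(x) = Π_{j≠i} (x - xⱼ)/(xᵢ - xⱼ)

L_0(6.4) = (6.4 - 2)/(-1 - 2) × (6.4 - 5)/(-1 - 5) × (6.4 - 8)/(-1 - 8) = 0.060840
L_1(6.4) = (6.4 - (-1))/(2 - (-1)) × (6.4 - 5)/(2 - 5) × (6.4 - 8)/(2 - 8) = -0.306963
L_2(6.4) = (6.4 - (-1))/(5 - (-1)) × (6.4 - 2)/(5 - 2) × (6.4 - 8)/(5 - 8) = 0.964741
L_3(6.4) = (6.4 - (-1))/(8 - (-1)) × (6.4 - 2)/(8 - 2) × (6.4 - 5)/(8 - 5) = 0.281383

P(6.4) = 3×L_0(6.4) + 15×L_1(6.4) + (-15)×L_2(6.4) + 0×L_3(6.4)
P(6.4) = -18.893037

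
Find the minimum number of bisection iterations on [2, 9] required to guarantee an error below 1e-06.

We need (b-a)/2^n ≤ 1e-06
(9 - 2)/2^n ≤ 1e-06
7/2^n ≤ 1e-06
2^n ≥ 7000000
n ≥ log₂(7000000) = 22.74
n ≥ 23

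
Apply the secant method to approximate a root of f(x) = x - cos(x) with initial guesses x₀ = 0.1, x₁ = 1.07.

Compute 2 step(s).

f(x) = x - cos(x)
x₀ = 0.1, x₁ = 1.07

Secant formula: x_{n+1} = x_n - f(x_n)(x_n - x_{n-1})/(f(x_n) - f(x_{n-1}))

Iteration 1:
  f(0.100000) = -0.895004
  f(1.070000) = 0.589876
  x_2 = 1.070000 - 0.589876×(1.070000 - 0.100000)/(0.589876 - (-0.895004))
       = 0.684663
Iteration 2:
  f(1.070000) = 0.589876
  f(0.684663) = -0.089970
  x_3 = 0.684663 - (-0.089970)×(0.684663 - 1.070000)/(-0.089970 - 0.589876)
       = 0.735658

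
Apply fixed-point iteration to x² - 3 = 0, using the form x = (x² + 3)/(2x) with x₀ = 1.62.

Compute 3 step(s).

Equation: x² - 3 = 0
Fixed-point form: x = (x² + 3)/(2x)
x₀ = 1.62

x_1 = g(1.620000) = 1.735926
x_2 = g(1.735926) = 1.732055
x_3 = g(1.732055) = 1.732051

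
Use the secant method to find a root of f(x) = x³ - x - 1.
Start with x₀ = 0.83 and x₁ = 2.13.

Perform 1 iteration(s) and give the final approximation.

f(x) = x³ - x - 1
x₀ = 0.83, x₁ = 2.13

Secant formula: x_{n+1} = x_n - f(x_n)(x_n - x_{n-1})/(f(x_n) - f(x_{n-1}))

Iteration 1:
  f(0.830000) = -1.258213
  f(2.130000) = 6.533597
  x_2 = 2.130000 - 6.533597×(2.130000 - 0.830000)/(6.533597 - (-1.258213))
       = 1.039923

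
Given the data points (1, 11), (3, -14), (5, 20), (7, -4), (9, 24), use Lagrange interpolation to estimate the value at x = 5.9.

Lagrange interpolation formula:
P(x) = Σ yᵢ × Lᵢ(x)
where Lᵢ(x) = Π_{j≠i} (x - xⱼ)/(xᵢ - xⱼ)

L_0(5.9) = (5.9 - 3)/(1 - 3) × (5.9 - 5)/(1 - 5) × (5.9 - 7)/(1 - 7) × (5.9 - 9)/(1 - 9) = 0.023177
L_1(5.9) = (5.9 - 1)/(3 - 1) × (5.9 - 5)/(3 - 5) × (5.9 - 7)/(3 - 7) × (5.9 - 9)/(3 - 9) = -0.156647
L_2(5.9) = (5.9 - 1)/(5 - 1) × (5.9 - 3)/(5 - 3) × (5.9 - 7)/(5 - 7) × (5.9 - 9)/(5 - 9) = 0.757127
L_3(5.9) = (5.9 - 1)/(7 - 1) × (5.9 - 3)/(7 - 3) × (5.9 - 5)/(7 - 5) × (5.9 - 9)/(7 - 9) = 0.412978
L_4(5.9) = (5.9 - 1)/(9 - 1) × (5.9 - 3)/(9 - 3) × (5.9 - 5)/(9 - 5) × (5.9 - 7)/(9 - 7) = -0.036635

P(5.9) = 11×L_0(5.9) + (-14)×L_1(5.9) + 20×L_2(5.9) + (-4)×L_3(5.9) + 24×L_4(5.9)
P(5.9) = 15.059382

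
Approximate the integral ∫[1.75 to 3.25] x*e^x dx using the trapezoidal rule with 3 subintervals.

f(x) = x*e^x
a = 1.75, b = 3.25, n = 3
h = (b - a)/n = 0.500000

Trapezoidal rule: (h/2)[f(x₀) + 2f(x₁) + 2f(x₂) + ... + f(xₙ)]

x_0 = 1.7500, f(x_0) = 10.070555, coefficient = 1
x_1 = 2.2500, f(x_1) = 21.347406, coefficient = 2
x_2 = 2.7500, f(x_2) = 43.017238, coefficient = 2
x_3 = 3.2500, f(x_3) = 83.818605, coefficient = 1

I ≈ (0.500000/2) × 222.618446 = 55.654612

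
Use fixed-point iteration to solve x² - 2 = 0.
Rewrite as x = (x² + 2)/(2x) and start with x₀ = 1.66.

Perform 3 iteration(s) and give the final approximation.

Equation: x² - 2 = 0
Fixed-point form: x = (x² + 2)/(2x)
x₀ = 1.66

x_1 = g(1.660000) = 1.432410
x_2 = g(1.432410) = 1.414329
x_3 = g(1.414329) = 1.414214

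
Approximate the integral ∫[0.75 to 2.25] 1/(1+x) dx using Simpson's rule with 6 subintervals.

f(x) = 1/(1+x)
a = 0.75, b = 2.25, n = 6
h = (b - a)/n = 0.250000

Simpson's rule: (h/3)[f(x₀) + 4f(x₁) + 2f(x₂) + ... + f(xₙ)]

x_0 = 0.7500, f(x_0) = 0.571429, coefficient = 1
x_1 = 1.0000, f(x_1) = 0.500000, coefficient = 4
x_2 = 1.2500, f(x_2) = 0.444444, coefficient = 2
x_3 = 1.5000, f(x_3) = 0.400000, coefficient = 4
x_4 = 1.7500, f(x_4) = 0.363636, coefficient = 2
x_5 = 2.0000, f(x_5) = 0.333333, coefficient = 4
x_6 = 2.2500, f(x_6) = 0.307692, coefficient = 1

I ≈ (0.250000/3) × 7.428616 = 0.619051
Exact value: 0.619039
Error: 0.000012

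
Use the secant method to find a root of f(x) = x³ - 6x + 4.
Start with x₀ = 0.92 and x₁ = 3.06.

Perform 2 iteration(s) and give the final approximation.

f(x) = x³ - 6x + 4
x₀ = 0.92, x₁ = 3.06

Secant formula: x_{n+1} = x_n - f(x_n)(x_n - x_{n-1})/(f(x_n) - f(x_{n-1}))

Iteration 1:
  f(0.920000) = -0.741312
  f(3.060000) = 14.292616
  x_2 = 3.060000 - 14.292616×(3.060000 - 0.920000)/(14.292616 - (-0.741312))
       = 1.025522
Iteration 2:
  f(3.060000) = 14.292616
  f(1.025522) = -1.074595
  x_3 = 1.025522 - (-1.074595)×(1.025522 - 3.060000)/(-1.074595 - 14.292616)
       = 1.167788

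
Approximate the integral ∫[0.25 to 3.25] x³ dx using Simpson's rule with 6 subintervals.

f(x) = x³
a = 0.25, b = 3.25, n = 6
h = (b - a)/n = 0.500000

Simpson's rule: (h/3)[f(x₀) + 4f(x₁) + 2f(x₂) + ... + f(xₙ)]

x_0 = 0.2500, f(x_0) = 0.015625, coefficient = 1
x_1 = 0.7500, f(x_1) = 0.421875, coefficient = 4
x_2 = 1.2500, f(x_2) = 1.953125, coefficient = 2
x_3 = 1.7500, f(x_3) = 5.359375, coefficient = 4
x_4 = 2.2500, f(x_4) = 11.390625, coefficient = 2
x_5 = 2.7500, f(x_5) = 20.796875, coefficient = 4
x_6 = 3.2500, f(x_6) = 34.328125, coefficient = 1

I ≈ (0.500000/3) × 167.343750 = 27.890625
Exact value: 27.890625
Error: 0.000000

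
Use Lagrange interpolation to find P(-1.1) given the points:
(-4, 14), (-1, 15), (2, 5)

Lagrange interpolation formula:
P(x) = Σ yᵢ × Lᵢ(x)
where Lᵢ(x) = Π_{j≠i} (x - xⱼ)/(xᵢ - xⱼ)

L_0(-1.1) = (-1.1 - (-1))/(-4 - (-1)) × (-1.1 - 2)/(-4 - 2) = 0.017222
L_1(-1.1) = (-1.1 - (-4))/(-1 - (-4)) × (-1.1 - 2)/(-1 - 2) = 0.998889
L_2(-1.1) = (-1.1 - (-4))/(2 - (-4)) × (-1.1 - (-1))/(2 - (-1)) = -0.016111

P(-1.1) = 14×L_0(-1.1) + 15×L_1(-1.1) + 5×L_2(-1.1)
P(-1.1) = 15.143889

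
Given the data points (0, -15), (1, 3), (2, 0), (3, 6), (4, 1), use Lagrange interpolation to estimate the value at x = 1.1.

Lagrange interpolation formula:
P(x) = Σ yᵢ × Lᵢ(x)
where Lᵢ(x) = Π_{j≠i} (x - xⱼ)/(xᵢ - xⱼ)

L_0(1.1) = (1.1 - 1)/(0 - 1) × (1.1 - 2)/(0 - 2) × (1.1 - 3)/(0 - 3) × (1.1 - 4)/(0 - 4) = -0.020663
L_1(1.1) = (1.1 - 0)/(1 - 0) × (1.1 - 2)/(1 - 2) × (1.1 - 3)/(1 - 3) × (1.1 - 4)/(1 - 4) = 0.909150
L_2(1.1) = (1.1 - 0)/(2 - 0) × (1.1 - 1)/(2 - 1) × (1.1 - 3)/(2 - 3) × (1.1 - 4)/(2 - 4) = 0.151525
L_3(1.1) = (1.1 - 0)/(3 - 0) × (1.1 - 1)/(3 - 1) × (1.1 - 2)/(3 - 2) × (1.1 - 4)/(3 - 4) = -0.047850
L_4(1.1) = (1.1 - 0)/(4 - 0) × (1.1 - 1)/(4 - 1) × (1.1 - 2)/(4 - 2) × (1.1 - 3)/(4 - 3) = 0.007838

P(1.1) = (-15)×L_0(1.1) + 3×L_1(1.1) + 0×L_2(1.1) + 6×L_3(1.1) + 1×L_4(1.1)
P(1.1) = 2.758125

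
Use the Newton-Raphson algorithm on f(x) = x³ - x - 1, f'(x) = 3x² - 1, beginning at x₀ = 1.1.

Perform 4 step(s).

f(x) = x³ - x - 1
f'(x) = 3x² - 1
x₀ = 1.1

Newton-Raphson formula: x_{n+1} = x_n - f(x_n)/f'(x_n)

Iteration 1:
  f(1.100000) = -0.769000
  f'(1.100000) = 2.630000
  x_1 = 1.100000 - (-0.769000)/2.630000 = 1.392395
Iteration 2:
  f(1.392395) = 0.307132
  f'(1.392395) = 4.816295
  x_2 = 1.392395 - 0.307132/4.816295 = 1.328626
Iteration 3:
  f(1.328626) = 0.016727
  f'(1.328626) = 4.295742
  x_3 = 1.328626 - 0.016727/4.295742 = 1.324732
Iteration 4:
  f(1.324732) = 0.000060
  f'(1.324732) = 4.264746
  x_4 = 1.324732 - 0.000060/4.264746 = 1.324718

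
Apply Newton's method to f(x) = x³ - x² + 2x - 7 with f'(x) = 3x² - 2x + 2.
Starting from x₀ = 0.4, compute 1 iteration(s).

f(x) = x³ - x² + 2x - 7
f'(x) = 3x² - 2x + 2
x₀ = 0.4

Newton-Raphson formula: x_{n+1} = x_n - f(x_n)/f'(x_n)

Iteration 1:
  f(0.400000) = -6.296000
  f'(0.400000) = 1.680000
  x_1 = 0.400000 - (-6.296000)/1.680000 = 4.147619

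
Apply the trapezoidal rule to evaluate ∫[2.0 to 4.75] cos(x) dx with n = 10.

f(x) = cos(x)
a = 2.0, b = 4.75, n = 10
h = (b - a)/n = 0.275000

Trapezoidal rule: (h/2)[f(x₀) + 2f(x₁) + 2f(x₂) + ... + f(xₙ)]

x_0 = 2.0000, f(x_0) = -0.416147, coefficient = 1
x_1 = 2.2750, f(x_1) = -0.647427, coefficient = 2
x_2 = 2.5500, f(x_2) = -0.830054, coefficient = 2
x_3 = 2.8250, f(x_3) = -0.950302, coefficient = 2
x_4 = 3.1000, f(x_4) = -0.999135, coefficient = 2
x_5 = 3.3750, f(x_5) = -0.972884, coefficient = 2
x_6 = 3.6500, f(x_6) = -0.873521, coefficient = 2
x_7 = 3.9250, f(x_7) = -0.708513, coefficient = 2
x_8 = 4.2000, f(x_8) = -0.490261, coefficient = 2
x_9 = 4.4750, f(x_9) = -0.235166, coefficient = 2
x_10 = 4.7500, f(x_10) = 0.037602, coefficient = 1

I ≈ (0.275000/2) × -13.793069 = -1.896547
Exact value: -1.908590
Error: 0.012043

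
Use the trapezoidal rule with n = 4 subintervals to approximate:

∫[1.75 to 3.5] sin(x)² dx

f(x) = sin(x)²
a = 1.75, b = 3.5, n = 4
h = (b - a)/n = 0.437500

Trapezoidal rule: (h/2)[f(x₀) + 2f(x₁) + 2f(x₂) + ... + f(xₙ)]

x_0 = 1.7500, f(x_0) = 0.968228, coefficient = 1
x_1 = 2.1875, f(x_1) = 0.665512, coefficient = 2
x_2 = 2.6250, f(x_2) = 0.243957, coefficient = 2
x_3 = 3.0625, f(x_3) = 0.006243, coefficient = 2
x_4 = 3.5000, f(x_4) = 0.123049, coefficient = 1

I ≈ (0.437500/2) × 2.922701 = 0.639341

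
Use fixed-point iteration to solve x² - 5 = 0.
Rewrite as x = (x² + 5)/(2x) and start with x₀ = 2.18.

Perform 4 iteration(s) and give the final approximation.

Equation: x² - 5 = 0
Fixed-point form: x = (x² + 5)/(2x)
x₀ = 2.18

x_1 = g(2.180000) = 2.236789
x_2 = g(2.236789) = 2.236068
x_3 = g(2.236068) = 2.236068
x_4 = g(2.236068) = 2.236068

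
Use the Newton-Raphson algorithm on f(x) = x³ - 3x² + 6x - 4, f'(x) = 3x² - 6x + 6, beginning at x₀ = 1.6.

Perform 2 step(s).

f(x) = x³ - 3x² + 6x - 4
f'(x) = 3x² - 6x + 6
x₀ = 1.6

Newton-Raphson formula: x_{n+1} = x_n - f(x_n)/f'(x_n)

Iteration 1:
  f(1.600000) = 2.016000
  f'(1.600000) = 4.080000
  x_1 = 1.600000 - 2.016000/4.080000 = 1.105882
Iteration 2:
  f(1.105882) = 0.318834
  f'(1.105882) = 3.033633
  x_2 = 1.105882 - 0.318834/3.033633 = 1.000783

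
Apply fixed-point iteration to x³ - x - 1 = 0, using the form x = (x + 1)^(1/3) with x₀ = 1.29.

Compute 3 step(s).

Equation: x³ - x - 1 = 0
Fixed-point form: x = (x + 1)^(1/3)
x₀ = 1.29

x_1 = g(1.290000) = 1.318090
x_2 = g(1.318090) = 1.323458
x_3 = g(1.323458) = 1.324479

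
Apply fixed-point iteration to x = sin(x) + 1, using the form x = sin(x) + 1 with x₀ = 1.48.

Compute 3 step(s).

Equation: x = sin(x) + 1
Fixed-point form: x = sin(x) + 1
x₀ = 1.48

x_1 = g(1.480000) = 1.995881
x_2 = g(1.995881) = 1.911004
x_3 = g(1.911004) = 1.942685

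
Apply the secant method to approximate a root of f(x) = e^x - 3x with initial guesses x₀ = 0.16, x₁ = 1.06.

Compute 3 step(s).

f(x) = e^x - 3x
x₀ = 0.16, x₁ = 1.06

Secant formula: x_{n+1} = x_n - f(x_n)(x_n - x_{n-1})/(f(x_n) - f(x_{n-1}))

Iteration 1:
  f(0.160000) = 0.693511
  f(1.060000) = -0.293629
  x_2 = 1.060000 - (-0.293629)×(1.060000 - 0.160000)/(-0.293629 - 0.693511)
       = 0.792291
Iteration 2:
  f(1.060000) = -0.293629
  f(0.792291) = -0.168423
  x_3 = 0.792291 - (-0.168423)×(0.792291 - 1.060000)/(-0.168423 - (-0.293629))
       = 0.432178
Iteration 3:
  f(0.792291) = -0.168423
  f(0.432178) = 0.244075
  x_4 = 0.432178 - 0.244075×(0.432178 - 0.792291)/(0.244075 - (-0.168423))
       = 0.645257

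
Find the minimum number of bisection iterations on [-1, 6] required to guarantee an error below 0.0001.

We need (b-a)/2^n ≤ 0.0001
(6 - (-1))/2^n ≤ 0.0001
7/2^n ≤ 0.0001
2^n ≥ 70000
n ≥ log₂(70000) = 16.10
n ≥ 17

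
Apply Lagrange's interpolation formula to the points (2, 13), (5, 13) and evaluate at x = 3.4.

Lagrange interpolation formula:
P(x) = Σ yᵢ × Lᵢ(x)
where Lᵢ(x) = Π_{j≠i} (x - xⱼ)/(xᵢ - xⱼ)

L_0(3.4) = (3.4 - 5)/(2 - 5) = 0.533333
L_1(3.4) = (3.4 - 2)/(5 - 2) = 0.466667

P(3.4) = 13×L_0(3.4) + 13×L_1(3.4)
P(3.4) = 13.000000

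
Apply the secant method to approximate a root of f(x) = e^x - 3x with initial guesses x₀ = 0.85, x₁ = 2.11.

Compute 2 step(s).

f(x) = e^x - 3x
x₀ = 0.85, x₁ = 2.11

Secant formula: x_{n+1} = x_n - f(x_n)(x_n - x_{n-1})/(f(x_n) - f(x_{n-1}))

Iteration 1:
  f(0.850000) = -0.210353
  f(2.110000) = 1.918241
  x_2 = 2.110000 - 1.918241×(2.110000 - 0.850000)/(1.918241 - (-0.210353))
       = 0.974516
Iteration 2:
  f(2.110000) = 1.918241
  f(0.974516) = -0.273664
  x_3 = 0.974516 - (-0.273664)×(0.974516 - 2.110000)/(-0.273664 - 1.918241)
       = 1.116284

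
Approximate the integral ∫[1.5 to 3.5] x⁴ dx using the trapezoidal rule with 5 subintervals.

f(x) = x⁴
a = 1.5, b = 3.5, n = 5
h = (b - a)/n = 0.400000

Trapezoidal rule: (h/2)[f(x₀) + 2f(x₁) + 2f(x₂) + ... + f(xₙ)]

x_0 = 1.5000, f(x_0) = 5.062500, coefficient = 1
x_1 = 1.9000, f(x_1) = 13.032100, coefficient = 2
x_2 = 2.3000, f(x_2) = 27.984100, coefficient = 2
x_3 = 2.7000, f(x_3) = 53.144100, coefficient = 2
x_4 = 3.1000, f(x_4) = 92.352100, coefficient = 2
x_5 = 3.5000, f(x_5) = 150.062500, coefficient = 1

I ≈ (0.400000/2) × 528.149800 = 105.629960
Exact value: 103.525000
Error: 2.104960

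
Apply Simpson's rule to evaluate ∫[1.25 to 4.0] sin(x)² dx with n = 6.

f(x) = sin(x)²
a = 1.25, b = 4.0, n = 6
h = (b - a)/n = 0.458333

Simpson's rule: (h/3)[f(x₀) + 4f(x₁) + 2f(x₂) + ... + f(xₙ)]

x_0 = 1.2500, f(x_0) = 0.900572, coefficient = 1
x_1 = 1.7083, f(x_1) = 0.981203, coefficient = 4
x_2 = 2.1667, f(x_2) = 0.685022, coefficient = 2
x_3 = 2.6250, f(x_3) = 0.243957, coefficient = 4
x_4 = 3.0833, f(x_4) = 0.003390, coefficient = 2
x_5 = 3.5417, f(x_5) = 0.151700, coefficient = 4
x_6 = 4.0000, f(x_6) = 0.572750, coefficient = 1

I ≈ (0.458333/3) × 8.357584 = 1.276853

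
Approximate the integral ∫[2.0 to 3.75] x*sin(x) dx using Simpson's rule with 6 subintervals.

f(x) = x*sin(x)
a = 2.0, b = 3.75, n = 6
h = (b - a)/n = 0.291667

Simpson's rule: (h/3)[f(x₀) + 4f(x₁) + 2f(x₂) + ... + f(xₙ)]

x_0 = 2.0000, f(x_0) = 1.818595, coefficient = 1
x_1 = 2.2917, f(x_1) = 1.721572, coefficient = 4
x_2 = 2.5833, f(x_2) = 1.368419, coefficient = 2
x_3 = 2.8750, f(x_3) = 0.757407, coefficient = 4
x_4 = 3.1667, f(x_4) = -0.079393, coefficient = 2
x_5 = 3.4583, f(x_5) = -1.077171, coefficient = 4
x_6 = 3.7500, f(x_6) = -2.143355, coefficient = 1

I ≈ (0.291667/3) × 7.860528 = 0.764218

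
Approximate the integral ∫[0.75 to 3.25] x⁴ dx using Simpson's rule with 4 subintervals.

f(x) = x⁴
a = 0.75, b = 3.25, n = 4
h = (b - a)/n = 0.625000

Simpson's rule: (h/3)[f(x₀) + 4f(x₁) + 2f(x₂) + ... + f(xₙ)]

x_0 = 0.7500, f(x_0) = 0.316406, coefficient = 1
x_1 = 1.3750, f(x_1) = 3.574463, coefficient = 4
x_2 = 2.0000, f(x_2) = 16.000000, coefficient = 2
x_3 = 2.6250, f(x_3) = 47.480713, coefficient = 4
x_4 = 3.2500, f(x_4) = 111.566406, coefficient = 1

I ≈ (0.625000/3) × 348.103516 = 72.521566
Exact value: 72.470703
Error: 0.050863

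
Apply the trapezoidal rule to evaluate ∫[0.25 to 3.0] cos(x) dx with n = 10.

f(x) = cos(x)
a = 0.25, b = 3.0, n = 10
h = (b - a)/n = 0.275000

Trapezoidal rule: (h/2)[f(x₀) + 2f(x₁) + 2f(x₂) + ... + f(xₙ)]

x_0 = 0.2500, f(x_0) = 0.968912, coefficient = 1
x_1 = 0.5250, f(x_1) = 0.865324, coefficient = 2
x_2 = 0.8000, f(x_2) = 0.696707, coefficient = 2
x_3 = 1.0750, f(x_3) = 0.475732, coefficient = 2
x_4 = 1.3500, f(x_4) = 0.219007, coefficient = 2
x_5 = 1.6250, f(x_5) = -0.054177, coefficient = 2
x_6 = 1.9000, f(x_6) = -0.323290, coefficient = 2
x_7 = 2.1750, f(x_7) = -0.568107, coefficient = 2
x_8 = 2.4500, f(x_8) = -0.770231, coefficient = 2
x_9 = 2.7250, f(x_9) = -0.914473, coefficient = 2
x_10 = 3.0000, f(x_10) = -0.989992, coefficient = 1

I ≈ (0.275000/2) × -0.768097 = -0.105613
Exact value: -0.106284
Error: 0.000671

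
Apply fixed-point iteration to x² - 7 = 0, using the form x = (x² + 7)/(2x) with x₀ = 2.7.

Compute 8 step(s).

Equation: x² - 7 = 0
Fixed-point form: x = (x² + 7)/(2x)
x₀ = 2.7

x_1 = g(2.700000) = 2.646296
x_2 = g(2.646296) = 2.645751
x_3 = g(2.645751) = 2.645751
x_4 = g(2.645751) = 2.645751
x_5 = g(2.645751) = 2.645751
x_6 = g(2.645751) = 2.645751
x_7 = g(2.645751) = 2.645751
x_8 = g(2.645751) = 2.645751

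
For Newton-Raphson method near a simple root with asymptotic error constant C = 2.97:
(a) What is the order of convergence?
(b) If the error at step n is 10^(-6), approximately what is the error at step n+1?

(a) Newton-Raphson has quadratic (order 2) convergence near simple roots.
    This means |e_{n+1}| ≈ C|e_n|².

(b) With |e_n| = 10^(-6) and C = 2.97:
    |e_{n+1}| ≈ 2.97 × (10^(-6))² = 2.97 × 10^(-12)

(a) 2 (quadratic); (b) |e_{n+1}| ≈ 2.970e-12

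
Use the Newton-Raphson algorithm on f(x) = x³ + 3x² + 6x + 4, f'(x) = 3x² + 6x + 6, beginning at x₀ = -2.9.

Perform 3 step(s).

f(x) = x³ + 3x² + 6x + 4
f'(x) = 3x² + 6x + 6
x₀ = -2.9

Newton-Raphson formula: x_{n+1} = x_n - f(x_n)/f'(x_n)

Iteration 1:
  f(-2.900000) = -12.559000
  f'(-2.900000) = 13.830000
  x_1 = -2.900000 - (-12.559000)/13.830000 = -1.991902
Iteration 2:
  f(-1.991902) = -3.951606
  f'(-1.991902) = 5.951607
  x_2 = -1.991902 - (-3.951606)/5.951607 = -1.327945
Iteration 3:
  f(-1.327945) = -1.019106
  f'(-1.327945) = 3.322645
  x_3 = -1.327945 - (-1.019106)/3.322645 = -1.021230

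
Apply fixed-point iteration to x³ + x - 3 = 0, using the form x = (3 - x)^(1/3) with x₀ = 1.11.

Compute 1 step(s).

Equation: x³ + x - 3 = 0
Fixed-point form: x = (3 - x)^(1/3)
x₀ = 1.11

x_1 = g(1.110000) = 1.236386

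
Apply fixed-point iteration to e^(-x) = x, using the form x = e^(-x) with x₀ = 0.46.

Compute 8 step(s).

Equation: e^(-x) = x
Fixed-point form: x = e^(-x)
x₀ = 0.46

x_1 = g(0.460000) = 0.631284
x_2 = g(0.631284) = 0.531909
x_3 = g(0.531909) = 0.587483
x_4 = g(0.587483) = 0.555724
x_5 = g(0.555724) = 0.573657
x_6 = g(0.573657) = 0.563461
x_7 = g(0.563461) = 0.569235
x_8 = g(0.569235) = 0.565958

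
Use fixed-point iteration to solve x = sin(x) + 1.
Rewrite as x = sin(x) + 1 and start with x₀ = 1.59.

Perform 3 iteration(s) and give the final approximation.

Equation: x = sin(x) + 1
Fixed-point form: x = sin(x) + 1
x₀ = 1.59

x_1 = g(1.590000) = 1.999816
x_2 = g(1.999816) = 1.909374
x_3 = g(1.909374) = 1.943228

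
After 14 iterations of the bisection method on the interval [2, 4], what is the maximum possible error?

Bisection error bound: |error| ≤ (b-a)/2^n
|error| ≤ (4 - 2)/2^14 = 2/2^14
|error| ≤ 0.0001220703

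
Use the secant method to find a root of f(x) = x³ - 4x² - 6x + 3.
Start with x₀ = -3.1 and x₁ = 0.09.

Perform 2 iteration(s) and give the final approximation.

f(x) = x³ - 4x² - 6x + 3
x₀ = -3.1, x₁ = 0.09

Secant formula: x_{n+1} = x_n - f(x_n)(x_n - x_{n-1})/(f(x_n) - f(x_{n-1}))

Iteration 1:
  f(-3.100000) = -46.631000
  f(0.090000) = 2.428329
  x_2 = 0.090000 - 2.428329×(0.090000 - (-3.100000))/(2.428329 - (-46.631000))
       = -0.067898
Iteration 2:
  f(0.090000) = 2.428329
  f(-0.067898) = 3.388634
  x_3 = -0.067898 - 3.388634×(-0.067898 - 0.090000)/(3.388634 - 2.428329)
       = 0.489277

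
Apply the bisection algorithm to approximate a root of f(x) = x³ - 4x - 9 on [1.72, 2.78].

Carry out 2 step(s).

f(x) = x³ - 4x - 9
Initial interval: [1.72, 2.78]

Iteration 1:
  c_1 = (1.720000 + 2.780000)/2 = 2.250000
  f(c_1) = f(2.250000) = -6.609375
  f(a) × f(c) ≥ 0, new interval: [2.250000, 2.780000]
Iteration 2:
  c_2 = (2.250000 + 2.780000)/2 = 2.515000
  f(c_2) = f(2.515000) = -3.152059
  f(a) × f(c) ≥ 0, new interval: [2.515000, 2.780000]

After 2 iteration(s), the approximation is c_2 = 2.515000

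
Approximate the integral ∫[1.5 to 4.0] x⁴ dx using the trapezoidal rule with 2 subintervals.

f(x) = x⁴
a = 1.5, b = 4.0, n = 2
h = (b - a)/n = 1.250000

Trapezoidal rule: (h/2)[f(x₀) + 2f(x₁) + 2f(x₂) + ... + f(xₙ)]

x_0 = 1.5000, f(x_0) = 5.062500, coefficient = 1
x_1 = 2.7500, f(x_1) = 57.191406, coefficient = 2
x_2 = 4.0000, f(x_2) = 256.000000, coefficient = 1

I ≈ (1.250000/2) × 375.445312 = 234.653320
Exact value: 203.281250
Error: 31.372070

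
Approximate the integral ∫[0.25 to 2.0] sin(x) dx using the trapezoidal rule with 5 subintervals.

f(x) = sin(x)
a = 0.25, b = 2.0, n = 5
h = (b - a)/n = 0.350000

Trapezoidal rule: (h/2)[f(x₀) + 2f(x₁) + 2f(x₂) + ... + f(xₙ)]

x_0 = 0.2500, f(x_0) = 0.247404, coefficient = 1
x_1 = 0.6000, f(x_1) = 0.564642, coefficient = 2
x_2 = 0.9500, f(x_2) = 0.813416, coefficient = 2
x_3 = 1.3000, f(x_3) = 0.963558, coefficient = 2
x_4 = 1.6500, f(x_4) = 0.996865, coefficient = 2
x_5 = 2.0000, f(x_5) = 0.909297, coefficient = 1

I ≈ (0.350000/2) × 7.833664 = 1.370891
Exact value: 1.385059
Error: 0.014168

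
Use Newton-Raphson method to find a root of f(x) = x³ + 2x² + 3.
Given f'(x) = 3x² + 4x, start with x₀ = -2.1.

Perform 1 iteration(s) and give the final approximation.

f(x) = x³ + 2x² + 3
f'(x) = 3x² + 4x
x₀ = -2.1

Newton-Raphson formula: x_{n+1} = x_n - f(x_n)/f'(x_n)

Iteration 1:
  f(-2.100000) = 2.559000
  f'(-2.100000) = 4.830000
  x_1 = -2.100000 - 2.559000/4.830000 = -2.629814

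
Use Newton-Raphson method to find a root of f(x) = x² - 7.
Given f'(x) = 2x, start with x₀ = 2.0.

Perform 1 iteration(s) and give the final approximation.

f(x) = x² - 7
f'(x) = 2x
x₀ = 2.0

Newton-Raphson formula: x_{n+1} = x_n - f(x_n)/f'(x_n)

Iteration 1:
  f(2.000000) = -3.000000
  f'(2.000000) = 4.000000
  x_1 = 2.000000 - (-3.000000)/4.000000 = 2.750000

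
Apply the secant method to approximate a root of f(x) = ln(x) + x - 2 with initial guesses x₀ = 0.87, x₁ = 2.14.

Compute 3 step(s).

f(x) = ln(x) + x - 2
x₀ = 0.87, x₁ = 2.14

Secant formula: x_{n+1} = x_n - f(x_n)(x_n - x_{n-1})/(f(x_n) - f(x_{n-1}))

Iteration 1:
  f(0.870000) = -1.269262
  f(2.140000) = 0.900806
  x_2 = 2.140000 - 0.900806×(2.140000 - 0.870000)/(0.900806 - (-1.269262))
       = 1.612817
Iteration 2:
  f(2.140000) = 0.900806
  f(1.612817) = 0.090799
  x_3 = 1.612817 - 0.090799×(1.612817 - 2.140000)/(0.090799 - 0.900806)
       = 1.553721
Iteration 3:
  f(1.612817) = 0.090799
  f(1.553721) = -0.005626
  x_4 = 1.553721 - (-0.005626)×(1.553721 - 1.612817)/(-0.005626 - 0.090799)
       = 1.557169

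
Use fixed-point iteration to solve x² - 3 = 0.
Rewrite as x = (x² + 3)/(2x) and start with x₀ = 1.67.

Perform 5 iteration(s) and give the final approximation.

Equation: x² - 3 = 0
Fixed-point form: x = (x² + 3)/(2x)
x₀ = 1.67

x_1 = g(1.670000) = 1.733204
x_2 = g(1.733204) = 1.732051
x_3 = g(1.732051) = 1.732051
x_4 = g(1.732051) = 1.732051
x_5 = g(1.732051) = 1.732051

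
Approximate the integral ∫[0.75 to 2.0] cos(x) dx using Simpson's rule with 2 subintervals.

f(x) = cos(x)
a = 0.75, b = 2.0, n = 2
h = (b - a)/n = 0.625000

Simpson's rule: (h/3)[f(x₀) + 4f(x₁) + 2f(x₂) + ... + f(xₙ)]

x_0 = 0.7500, f(x_0) = 0.731689, coefficient = 1
x_1 = 1.3750, f(x_1) = 0.194548, coefficient = 4
x_2 = 2.0000, f(x_2) = -0.416147, coefficient = 1

I ≈ (0.625000/3) × 1.093733 = 0.227861
Exact value: 0.227659
Error: 0.000202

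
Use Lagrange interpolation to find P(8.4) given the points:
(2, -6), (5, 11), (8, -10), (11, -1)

Lagrange interpolation formula:
P(x) = Σ yᵢ × Lᵢ(x)
where Lᵢ(x) = Π_{j≠i} (x - xⱼ)/(xᵢ - xⱼ)

L_0(8.4) = (8.4 - 5)/(2 - 5) × (8.4 - 8)/(2 - 8) × (8.4 - 11)/(2 - 11) = 0.021827
L_1(8.4) = (8.4 - 2)/(5 - 2) × (8.4 - 8)/(5 - 8) × (8.4 - 11)/(5 - 11) = -0.123259
L_2(8.4) = (8.4 - 2)/(8 - 2) × (8.4 - 5)/(8 - 5) × (8.4 - 11)/(8 - 11) = 1.047704
L_3(8.4) = (8.4 - 2)/(11 - 2) × (8.4 - 5)/(11 - 5) × (8.4 - 8)/(11 - 8) = 0.053728

P(8.4) = (-6)×L_0(8.4) + 11×L_1(8.4) + (-10)×L_2(8.4) + (-1)×L_3(8.4)
P(8.4) = -12.017580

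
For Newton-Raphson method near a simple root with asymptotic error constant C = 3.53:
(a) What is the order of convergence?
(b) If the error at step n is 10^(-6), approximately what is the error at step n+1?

(a) Newton-Raphson has quadratic (order 2) convergence near simple roots.
    This means |e_{n+1}| ≈ C|e_n|².

(b) With |e_n| = 10^(-6) and C = 3.53:
    |e_{n+1}| ≈ 3.53 × (10^(-6))² = 3.53 × 10^(-12)

(a) 2 (quadratic); (b) |e_{n+1}| ≈ 3.530e-12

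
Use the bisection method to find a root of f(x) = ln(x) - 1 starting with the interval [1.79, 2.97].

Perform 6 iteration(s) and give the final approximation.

f(x) = ln(x) - 1
Initial interval: [1.79, 2.97]

Iteration 1:
  c_1 = (1.790000 + 2.970000)/2 = 2.380000
  f(c_1) = f(2.380000) = -0.132900
  f(a) × f(c) ≥ 0, new interval: [2.380000, 2.970000]
Iteration 2:
  c_2 = (2.380000 + 2.970000)/2 = 2.675000
  f(c_2) = f(2.675000) = -0.016051
  f(a) × f(c) ≥ 0, new interval: [2.675000, 2.970000]
Iteration 3:
  c_3 = (2.675000 + 2.970000)/2 = 2.822500
  f(c_3) = f(2.822500) = 0.037623
  f(a) × f(c) < 0, new interval: [2.675000, 2.822500]
Iteration 4:
  c_4 = (2.675000 + 2.822500)/2 = 2.748750
  f(c_4) = f(2.748750) = 0.011146
  f(a) × f(c) < 0, new interval: [2.675000, 2.748750]
Iteration 5:
  c_5 = (2.675000 + 2.748750)/2 = 2.711875
  f(c_5) = f(2.711875) = -0.002360
  f(a) × f(c) ≥ 0, new interval: [2.711875, 2.748750]
Iteration 6:
  c_6 = (2.711875 + 2.748750)/2 = 2.730313
  f(c_6) = f(2.730313) = 0.004416
  f(a) × f(c) < 0, new interval: [2.711875, 2.730313]

After 6 iteration(s), the approximation is c_6 = 2.730313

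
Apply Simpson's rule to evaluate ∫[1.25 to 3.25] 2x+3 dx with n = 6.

f(x) = 2x+3
a = 1.25, b = 3.25, n = 6
h = (b - a)/n = 0.333333

Simpson's rule: (h/3)[f(x₀) + 4f(x₁) + 2f(x₂) + ... + f(xₙ)]

x_0 = 1.2500, f(x_0) = 5.500000, coefficient = 1
x_1 = 1.5833, f(x_1) = 6.166667, coefficient = 4
x_2 = 1.9167, f(x_2) = 6.833333, coefficient = 2
x_3 = 2.2500, f(x_3) = 7.500000, coefficient = 4
x_4 = 2.5833, f(x_4) = 8.166667, coefficient = 2
x_5 = 2.9167, f(x_5) = 8.833333, coefficient = 4
x_6 = 3.2500, f(x_6) = 9.500000, coefficient = 1

I ≈ (0.333333/3) × 135.000000 = 15.000000
Exact value: 15.000000
Error: 0.000000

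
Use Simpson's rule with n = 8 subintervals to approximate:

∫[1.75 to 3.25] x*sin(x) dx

f(x) = x*sin(x)
a = 1.75, b = 3.25, n = 8
h = (b - a)/n = 0.187500

Simpson's rule: (h/3)[f(x₀) + 4f(x₁) + 2f(x₂) + ... + f(xₙ)]

x_0 = 1.7500, f(x_0) = 1.721975, coefficient = 1
x_1 = 1.9375, f(x_1) = 1.808684, coefficient = 4
x_2 = 2.1250, f(x_2) = 1.806930, coefficient = 2
x_3 = 2.3125, f(x_3) = 1.705050, coefficient = 4
x_4 = 2.5000, f(x_4) = 1.496180, coefficient = 2
x_5 = 2.6875, f(x_5) = 1.178864, coefficient = 4
x_6 = 2.8750, f(x_6) = 0.757407, coefficient = 2
x_7 = 3.0625, f(x_7) = 0.241969, coefficient = 4
x_8 = 3.2500, f(x_8) = -0.351634, coefficient = 1

I ≈ (0.187500/3) × 29.229641 = 1.826853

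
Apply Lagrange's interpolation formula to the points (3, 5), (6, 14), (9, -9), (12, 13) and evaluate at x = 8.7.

Lagrange interpolation formula:
P(x) = Σ yᵢ × Lᵢ(x)
where Lᵢ(x) = Π_{j≠i} (x - xⱼ)/(xᵢ - xⱼ)

L_0(8.7) = (8.7 - 6)/(3 - 6) × (8.7 - 9)/(3 - 9) × (8.7 - 12)/(3 - 12) = -0.016500
L_1(8.7) = (8.7 - 3)/(6 - 3) × (8.7 - 9)/(6 - 9) × (8.7 - 12)/(6 - 12) = 0.104500
L_2(8.7) = (8.7 - 3)/(9 - 3) × (8.7 - 6)/(9 - 6) × (8.7 - 12)/(9 - 12) = 0.940500
L_3(8.7) = (8.7 - 3)/(12 - 3) × (8.7 - 6)/(12 - 6) × (8.7 - 9)/(12 - 9) = -0.028500

P(8.7) = 5×L_0(8.7) + 14×L_1(8.7) + (-9)×L_2(8.7) + 13×L_3(8.7)
P(8.7) = -7.454500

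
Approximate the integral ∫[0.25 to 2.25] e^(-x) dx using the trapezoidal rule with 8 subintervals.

f(x) = e^(-x)
a = 0.25, b = 2.25, n = 8
h = (b - a)/n = 0.250000

Trapezoidal rule: (h/2)[f(x₀) + 2f(x₁) + 2f(x₂) + ... + f(xₙ)]

x_0 = 0.2500, f(x_0) = 0.778801, coefficient = 1
x_1 = 0.5000, f(x_1) = 0.606531, coefficient = 2
x_2 = 0.7500, f(x_2) = 0.472367, coefficient = 2
x_3 = 1.0000, f(x_3) = 0.367879, coefficient = 2
x_4 = 1.2500, f(x_4) = 0.286505, coefficient = 2
x_5 = 1.5000, f(x_5) = 0.223130, coefficient = 2
x_6 = 1.7500, f(x_6) = 0.173774, coefficient = 2
x_7 = 2.0000, f(x_7) = 0.135335, coefficient = 2
x_8 = 2.2500, f(x_8) = 0.105399, coefficient = 1

I ≈ (0.250000/2) × 5.415242 = 0.676905
Exact value: 0.673402
Error: 0.003504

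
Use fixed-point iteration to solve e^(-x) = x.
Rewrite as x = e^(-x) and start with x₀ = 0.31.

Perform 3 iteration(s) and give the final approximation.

Equation: e^(-x) = x
Fixed-point form: x = e^(-x)
x₀ = 0.31

x_1 = g(0.310000) = 0.733447
x_2 = g(0.733447) = 0.480251
x_3 = g(0.480251) = 0.618628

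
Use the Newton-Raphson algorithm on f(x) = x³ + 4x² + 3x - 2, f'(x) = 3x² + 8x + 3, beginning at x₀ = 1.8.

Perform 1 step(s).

f(x) = x³ + 4x² + 3x - 2
f'(x) = 3x² + 8x + 3
x₀ = 1.8

Newton-Raphson formula: x_{n+1} = x_n - f(x_n)/f'(x_n)

Iteration 1:
  f(1.800000) = 22.192000
  f'(1.800000) = 27.120000
  x_1 = 1.800000 - 22.192000/27.120000 = 0.981711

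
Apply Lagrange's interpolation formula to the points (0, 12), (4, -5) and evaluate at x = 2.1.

Lagrange interpolation formula:
P(x) = Σ yᵢ × Lᵢ(x)
where Lᵢ(x) = Π_{j≠i} (x - xⱼ)/(xᵢ - xⱼ)

L_0(2.1) = (2.1 - 4)/(0 - 4) = 0.475000
L_1(2.1) = (2.1 - 0)/(4 - 0) = 0.525000

P(2.1) = 12×L_0(2.1) + (-5)×L_1(2.1)
P(2.1) = 3.075000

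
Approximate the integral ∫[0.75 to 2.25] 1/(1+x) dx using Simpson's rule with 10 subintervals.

f(x) = 1/(1+x)
a = 0.75, b = 2.25, n = 10
h = (b - a)/n = 0.150000

Simpson's rule: (h/3)[f(x₀) + 4f(x₁) + 2f(x₂) + ... + f(xₙ)]

x_0 = 0.7500, f(x_0) = 0.571429, coefficient = 1
x_1 = 0.9000, f(x_1) = 0.526316, coefficient = 4
x_2 = 1.0500, f(x_2) = 0.487805, coefficient = 2
x_3 = 1.2000, f(x_3) = 0.454545, coefficient = 4
x_4 = 1.3500, f(x_4) = 0.425532, coefficient = 2
x_5 = 1.5000, f(x_5) = 0.400000, coefficient = 4
x_6 = 1.6500, f(x_6) = 0.377358, coefficient = 2
x_7 = 1.8000, f(x_7) = 0.357143, coefficient = 4
x_8 = 1.9500, f(x_8) = 0.338983, coefficient = 2
x_9 = 2.1000, f(x_9) = 0.322581, coefficient = 4
x_10 = 2.2500, f(x_10) = 0.307692, coefficient = 1

I ≈ (0.150000/3) × 12.380817 = 0.619041
Exact value: 0.619039
Error: 0.000002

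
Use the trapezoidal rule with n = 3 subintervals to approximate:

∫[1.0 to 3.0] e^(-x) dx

f(x) = e^(-x)
a = 1.0, b = 3.0, n = 3
h = (b - a)/n = 0.666667

Trapezoidal rule: (h/2)[f(x₀) + 2f(x₁) + 2f(x₂) + ... + f(xₙ)]

x_0 = 1.0000, f(x_0) = 0.367879, coefficient = 1
x_1 = 1.6667, f(x_1) = 0.188876, coefficient = 2
x_2 = 2.3333, f(x_2) = 0.096972, coefficient = 2
x_3 = 3.0000, f(x_3) = 0.049787, coefficient = 1

I ≈ (0.666667/2) × 0.989362 = 0.329787
Exact value: 0.318092
Error: 0.011695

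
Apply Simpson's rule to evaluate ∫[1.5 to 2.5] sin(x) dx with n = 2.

f(x) = sin(x)
a = 1.5, b = 2.5, n = 2
h = (b - a)/n = 0.500000

Simpson's rule: (h/3)[f(x₀) + 4f(x₁) + 2f(x₂) + ... + f(xₙ)]

x_0 = 1.5000, f(x_0) = 0.997495, coefficient = 1
x_1 = 2.0000, f(x_1) = 0.909297, coefficient = 4
x_2 = 2.5000, f(x_2) = 0.598472, coefficient = 1

I ≈ (0.500000/3) × 5.233157 = 0.872193
Exact value: 0.871881
Error: 0.000312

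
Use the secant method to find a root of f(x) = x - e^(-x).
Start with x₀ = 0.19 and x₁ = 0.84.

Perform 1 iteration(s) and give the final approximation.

f(x) = x - e^(-x)
x₀ = 0.19, x₁ = 0.84

Secant formula: x_{n+1} = x_n - f(x_n)(x_n - x_{n-1})/(f(x_n) - f(x_{n-1}))

Iteration 1:
  f(0.190000) = -0.636959
  f(0.840000) = 0.408289
  x_2 = 0.840000 - 0.408289×(0.840000 - 0.190000)/(0.408289 - (-0.636959))
       = 0.586100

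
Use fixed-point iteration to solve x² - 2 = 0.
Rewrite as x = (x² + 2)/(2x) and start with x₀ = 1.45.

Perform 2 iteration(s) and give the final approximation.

Equation: x² - 2 = 0
Fixed-point form: x = (x² + 2)/(2x)
x₀ = 1.45

x_1 = g(1.450000) = 1.414655
x_2 = g(1.414655) = 1.414214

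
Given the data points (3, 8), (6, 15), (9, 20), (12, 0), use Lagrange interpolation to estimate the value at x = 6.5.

Lagrange interpolation formula:
P(x) = Σ yᵢ × Lᵢ(x)
where Lᵢ(x) = Π_{j≠i} (x - xⱼ)/(xᵢ - xⱼ)

L_0(6.5) = (6.5 - 6)/(3 - 6) × (6.5 - 9)/(3 - 9) × (6.5 - 12)/(3 - 12) = -0.042438
L_1(6.5) = (6.5 - 3)/(6 - 3) × (6.5 - 9)/(6 - 9) × (6.5 - 12)/(6 - 12) = 0.891204
L_2(6.5) = (6.5 - 3)/(9 - 3) × (6.5 - 6)/(9 - 6) × (6.5 - 12)/(9 - 12) = 0.178241
L_3(6.5) = (6.5 - 3)/(12 - 3) × (6.5 - 6)/(12 - 6) × (6.5 - 9)/(12 - 9) = -0.027006

P(6.5) = 8×L_0(6.5) + 15×L_1(6.5) + 20×L_2(6.5) + 0×L_3(6.5)
P(6.5) = 16.593364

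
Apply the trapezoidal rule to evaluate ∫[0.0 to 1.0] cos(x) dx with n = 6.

f(x) = cos(x)
a = 0.0, b = 1.0, n = 6
h = (b - a)/n = 0.166667

Trapezoidal rule: (h/2)[f(x₀) + 2f(x₁) + 2f(x₂) + ... + f(xₙ)]

x_0 = 0.0000, f(x_0) = 1.000000, coefficient = 1
x_1 = 0.1667, f(x_1) = 0.986143, coefficient = 2
x_2 = 0.3333, f(x_2) = 0.944957, coefficient = 2
x_3 = 0.5000, f(x_3) = 0.877583, coefficient = 2
x_4 = 0.6667, f(x_4) = 0.785887, coefficient = 2
x_5 = 0.8333, f(x_5) = 0.672412, coefficient = 2
x_6 = 1.0000, f(x_6) = 0.540302, coefficient = 1

I ≈ (0.166667/2) × 10.074267 = 0.839522
Exact value: 0.841471
Error: 0.001949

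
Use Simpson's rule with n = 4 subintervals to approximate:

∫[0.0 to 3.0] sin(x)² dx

f(x) = sin(x)²
a = 0.0, b = 3.0, n = 4
h = (b - a)/n = 0.750000

Simpson's rule: (h/3)[f(x₀) + 4f(x₁) + 2f(x₂) + ... + f(xₙ)]

x_0 = 0.0000, f(x_0) = 0.000000, coefficient = 1
x_1 = 0.7500, f(x_1) = 0.464631, coefficient = 4
x_2 = 1.5000, f(x_2) = 0.994996, coefficient = 2
x_3 = 2.2500, f(x_3) = 0.605398, coefficient = 4
x_4 = 3.0000, f(x_4) = 0.019915, coefficient = 1

I ≈ (0.750000/3) × 6.290025 = 1.572506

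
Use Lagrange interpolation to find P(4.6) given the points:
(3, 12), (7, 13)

Lagrange interpolation formula:
P(x) = Σ yᵢ × Lᵢ(x)
where Lᵢ(x) = Π_{j≠i} (x - xⱼ)/(xᵢ - xⱼ)

L_0(4.6) = (4.6 - 7)/(3 - 7) = 0.600000
L_1(4.6) = (4.6 - 3)/(7 - 3) = 0.400000

P(4.6) = 12×L_0(4.6) + 13×L_1(4.6)
P(4.6) = 12.400000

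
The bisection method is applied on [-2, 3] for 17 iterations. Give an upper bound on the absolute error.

Bisection error bound: |error| ≤ (b-a)/2^n
|error| ≤ (3 - (-2))/2^17 = 5/2^17
|error| ≤ 0.0000381470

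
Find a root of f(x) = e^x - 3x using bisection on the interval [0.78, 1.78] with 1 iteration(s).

f(x) = e^x - 3x
Initial interval: [0.78, 1.78]

Iteration 1:
  c_1 = (0.780000 + 1.780000)/2 = 1.280000
  f(c_1) = f(1.280000) = -0.243360
  f(a) × f(c) ≥ 0, new interval: [1.280000, 1.780000]

After 1 iteration(s), the approximation is c_1 = 1.280000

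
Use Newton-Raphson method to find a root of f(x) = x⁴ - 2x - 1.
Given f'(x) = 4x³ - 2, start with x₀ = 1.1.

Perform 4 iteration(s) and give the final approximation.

f(x) = x⁴ - 2x - 1
f'(x) = 4x³ - 2
x₀ = 1.1

Newton-Raphson formula: x_{n+1} = x_n - f(x_n)/f'(x_n)

Iteration 1:
  f(1.100000) = -1.735900
  f'(1.100000) = 3.324000
  x_1 = 1.100000 - (-1.735900)/3.324000 = 1.622232
Iteration 2:
  f(1.622232) = 2.681051
  f'(1.622232) = 15.076509
  x_2 = 1.622232 - 2.681051/15.076509 = 1.444403
Iteration 3:
  f(1.444403) = 0.463837
  f'(1.444403) = 10.053820
  x_3 = 1.444403 - 0.463837/10.053820 = 1.398267
Iteration 4:
  f(1.398267) = 0.026081
  f'(1.398267) = 8.935293
  x_4 = 1.398267 - 0.026081/8.935293 = 1.395348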